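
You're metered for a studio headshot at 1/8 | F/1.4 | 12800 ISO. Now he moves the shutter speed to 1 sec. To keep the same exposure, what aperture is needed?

Shutter speed: 1/8 → 1/4 → 1/2 → 1 — 3 stops slower (brighter).
Need 3 stops darker from the aperture: f/1.4 → f/2 → f/2.8 → f/4.

f/4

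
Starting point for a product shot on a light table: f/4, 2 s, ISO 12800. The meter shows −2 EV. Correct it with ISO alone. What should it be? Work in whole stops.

ISO 51200

Underexposed by 2 stops → need 2 stops brighter.
ISO: 12800 → 25600 → 51200.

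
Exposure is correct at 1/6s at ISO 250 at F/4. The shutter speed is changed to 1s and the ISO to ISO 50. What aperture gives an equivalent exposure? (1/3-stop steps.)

f/4.5

Shutter speed: 1/6 → 1/5 → 1/4 → 0.3 → 0.4 → 0.5 → 0.6 → 0.8 → 1 — 2 2/3 stops longer (brighter).
ISO: 250 → 200 → 160 → 125 → 100 → 80 → 64 → 50 — 2 1/3 stops lower (darker).
Net change so far: 1/3 stop brighter. Offset with the aperture: f/4 → f/4.5.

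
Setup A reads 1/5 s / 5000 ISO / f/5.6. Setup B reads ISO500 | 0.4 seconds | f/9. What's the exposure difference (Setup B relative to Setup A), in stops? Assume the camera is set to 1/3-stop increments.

3 2/3 stops darker

Aperture: f/5.6 → f/6.3 → f/7.1 → f/8 → f/9 — 1 1/3 stops narrower (darker).
Shutter speed: 1/5 → 1/4 → 0.3 → 0.4 — 1 stop longer (brighter).
ISO: 5000 → 4000 → 3200 → 2500 → 2000 → 1600 → 1250 → 1000 → 800 → 640 → 500 — 3 1/3 stops dropped (darker).
Net: −1 1/3 +1 −3 1/3 = −3 2/3 stops.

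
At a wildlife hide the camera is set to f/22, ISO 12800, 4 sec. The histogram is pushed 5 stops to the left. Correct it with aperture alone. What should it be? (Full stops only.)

Underexposed by 5 stops → need 5 stops brighter.
Aperture: f/22 → f/16 → f/11 → f/8 → f/5.6 → f/4.

f/4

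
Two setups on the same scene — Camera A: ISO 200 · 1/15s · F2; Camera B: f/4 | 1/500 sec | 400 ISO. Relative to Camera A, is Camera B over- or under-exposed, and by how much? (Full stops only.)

6 stops darker

Aperture: f/2 → f/2.8 → f/4 — 2 stops narrower (darker).
Shutter speed: 1/15 → 1/30 → 1/60 → 1/125 → 1/250 → 1/500 — 5 stops shorter (darker).
ISO: 200 → 400 — 1 stop raised (brighter).
Net: −2 −5 +1 = −6 stops.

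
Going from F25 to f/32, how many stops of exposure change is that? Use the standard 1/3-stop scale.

f/25 → f/29 → f/32 — count the steps: 2 third-stops = 2/3 stop.

2/3 stop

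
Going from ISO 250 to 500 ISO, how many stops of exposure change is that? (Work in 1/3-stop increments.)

1 stop

250 → 320 → 400 → 500 — count the steps: 3 third-stops = 1 stop.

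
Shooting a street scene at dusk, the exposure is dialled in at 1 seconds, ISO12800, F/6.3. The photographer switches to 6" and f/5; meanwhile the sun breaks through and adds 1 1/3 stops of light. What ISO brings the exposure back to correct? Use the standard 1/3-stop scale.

Scene light: 1 1/3 stops brighter.
Shutter speed: 1 → 1.3 → 1.6 → 2 → 2.5 → 3.2 → 4 → 5 → 6 — 2 2/3 stops longer (brighter).
Aperture: f/6.3 → f/5.6 → f/5 — 2/3 stop wider (brighter).
Net so far: 4 2/3 stops brighter. ISO: 12800 → 10000 → 8000 → 6400 → 5000 → 4000 → 3200 → 2500 → 2000 → 1600 → 1250 → 1000 → 800 → 640 → 500.

ISO 500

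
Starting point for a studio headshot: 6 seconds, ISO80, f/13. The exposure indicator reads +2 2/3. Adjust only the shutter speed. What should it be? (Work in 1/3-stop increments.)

1 s

Overexposed by 2 2/3 stops → need 2 2/3 stops darker.
Shutter speed: 6 → 5 → 4 → 3.2 → 2.5 → 2 → 1.6 → 1.3 → 1.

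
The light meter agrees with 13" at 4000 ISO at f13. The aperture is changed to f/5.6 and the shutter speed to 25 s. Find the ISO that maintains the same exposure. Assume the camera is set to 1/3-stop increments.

Aperture: f/13 → f/11 → f/10 → f/9 → f/8 → f/7.1 → f/6.3 → f/5.6 — 2 1/3 stops larger aperture (brighter).
Shutter speed: 13 → 15 → 20 → 25 — 1 stop longer (brighter).
Net change so far: 3 1/3 stops brighter. Offset with the ISO: 4000 → 3200 → 2500 → 2000 → 1600 → 1250 → 1000 → 800 → 640 → 500 → 400.

ISO 400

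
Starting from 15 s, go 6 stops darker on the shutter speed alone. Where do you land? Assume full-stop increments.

1/4s

Shutter speed: 15 → 8 → 4 → 2 → 1 → 1/2 → 1/4 — 6 stops shorter (darker).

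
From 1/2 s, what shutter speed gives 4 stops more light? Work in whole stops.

8 s

Shutter speed: 1/2 → 1 → 2 → 4 → 8 — 4 stops longer (brighter).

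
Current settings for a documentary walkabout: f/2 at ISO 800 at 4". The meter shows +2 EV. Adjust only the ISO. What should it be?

Overexposed by 2 stops → need 2 stops darker.
ISO: 800 → 400 → 200.

ISO 200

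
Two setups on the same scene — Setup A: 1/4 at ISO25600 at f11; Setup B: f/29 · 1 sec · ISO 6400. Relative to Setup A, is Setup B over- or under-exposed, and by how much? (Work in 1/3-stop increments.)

Aperture: f/11 → f/13 → f/14 → f/16 → f/18 → f/20 → f/22 → f/25 → f/29 — 2 2/3 stops stopped down (darker).
Shutter speed: 1/4 → 0.3 → 0.4 → 0.5 → 0.6 → 0.8 → 1 — 2 stops longer (brighter).
ISO: 25600 → 20000 → 16000 → 12800 → 10000 → 8000 → 6400 — 2 stops lower (darker).
Net: −2 2/3 +2 −2 = −2 2/3 stops.

2 2/3 stops darker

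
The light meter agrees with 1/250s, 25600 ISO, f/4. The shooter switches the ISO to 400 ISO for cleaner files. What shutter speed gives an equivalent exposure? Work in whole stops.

ISO: 25600 → 12800 → 6400 → 3200 → 1600 → 800 → 400 — 6 stops dropped (darker).
Need 6 stops brighter from the shutter speed: 1/250 → 1/125 → 1/60 → 1/30 → 1/15 → 1/8 → 1/4.

1/4s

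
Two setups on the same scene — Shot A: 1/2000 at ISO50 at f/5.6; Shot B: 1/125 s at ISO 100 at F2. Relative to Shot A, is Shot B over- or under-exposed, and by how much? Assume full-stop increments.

Aperture: f/5.6 → f/4 → f/2.8 → f/2 — 3 stops opened up (brighter).
Shutter speed: 1/2000 → 1/1000 → 1/500 → 1/250 → 1/125 — 4 stops longer (brighter).
ISO: 50 → 100 — 1 stop raised (brighter).
Net: +3 +4 +1 = +8 stops.

8 stops brighter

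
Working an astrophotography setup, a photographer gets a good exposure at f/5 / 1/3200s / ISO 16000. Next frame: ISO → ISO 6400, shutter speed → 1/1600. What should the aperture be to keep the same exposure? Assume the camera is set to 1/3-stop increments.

f/4.5

ISO: 16000 → 12800 → 10000 → 8000 → 6400 — 1 1/3 stops dropped (darker).
Shutter speed: 1/3200 → 1/2500 → 1/2000 → 1/1600 — 1 stop slower (brighter).
Net change so far: 1/3 stop darker. Offset with the aperture: f/5 → f/4.5.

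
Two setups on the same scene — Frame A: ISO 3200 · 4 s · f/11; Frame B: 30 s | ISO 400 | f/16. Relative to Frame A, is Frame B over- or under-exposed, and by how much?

Aperture: f/11 → f/16 — 1 stop smaller aperture (darker).
Shutter speed: 4 → 8 → 15 → 30 — 3 stops longer (brighter).
ISO: 3200 → 1600 → 800 → 400 — 3 stops lower (darker).
Net: −1 +3 −3 = −1 stop.

1 stop darker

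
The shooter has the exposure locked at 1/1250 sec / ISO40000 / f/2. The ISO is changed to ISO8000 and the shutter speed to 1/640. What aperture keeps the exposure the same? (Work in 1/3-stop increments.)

f/1.2

ISO: 40000 → 32000 → 25600 → 20000 → 16000 → 12800 → 10000 → 8000 — 2 1/3 stops dropped (darker).
Shutter speed: 1/1250 → 1/1000 → 1/800 → 1/640 — 1 stop slower (brighter).
Net change so far: 1 1/3 stops darker. Offset with the aperture: f/2 → f/1.8 → f/1.6 → f/1.4 → f/1.2.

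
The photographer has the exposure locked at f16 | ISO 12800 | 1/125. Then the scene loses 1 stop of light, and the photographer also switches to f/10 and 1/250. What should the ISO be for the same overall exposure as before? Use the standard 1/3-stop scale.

ISO 20000

Scene light: 1 stop darker.
Aperture: f/16 → f/14 → f/13 → f/11 → f/10 — 1 1/3 stops opened up (brighter).
Shutter speed: 1/125 → 1/160 → 1/200 → 1/250 — 1 stop shorter (darker).
Net so far: 2/3 stop darker. ISO: 12800 → 16000 → 20000.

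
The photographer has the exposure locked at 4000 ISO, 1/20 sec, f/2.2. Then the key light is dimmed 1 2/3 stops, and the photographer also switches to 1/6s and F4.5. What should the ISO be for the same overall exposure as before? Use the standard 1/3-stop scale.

Scene light: 1 2/3 stops darker.
Shutter speed: 1/20 → 1/15 → 1/13 → 1/10 → 1/8 → 1/6 — 1 2/3 stops slower (brighter).
Aperture: f/2.2 → f/2.5 → f/2.8 → f/3.2 → f/3.5 → f/4 → f/4.5 — 2 stops narrower (darker).
Net so far: 2 stops darker. ISO: 4000 → 5000 → 6400 → 8000 → 10000 → 12800 → 16000.

ISO 16000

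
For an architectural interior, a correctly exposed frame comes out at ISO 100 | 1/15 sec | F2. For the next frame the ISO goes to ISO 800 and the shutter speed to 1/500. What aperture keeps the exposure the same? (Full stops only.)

ISO: 100 → 200 → 400 → 800 — 3 stops higher (brighter).
Shutter speed: 1/15 → 1/30 → 1/60 → 1/125 → 1/250 → 1/500 — 5 stops faster (darker).
Net change so far: 2 stops darker. Offset with the aperture: f/2 → f/1.4 → f/1.0.

f/1.0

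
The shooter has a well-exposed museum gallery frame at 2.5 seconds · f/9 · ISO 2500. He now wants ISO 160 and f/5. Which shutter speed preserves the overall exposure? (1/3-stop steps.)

ISO: 2500 → 2000 → 1600 → 1250 → 1000 → 800 → 640 → 500 → 400 → 320 → 250 → 200 → 160 — 4 stops dropped (darker).
Aperture: f/9 → f/8 → f/7.1 → f/6.3 → f/5.6 → f/5 — 1 2/3 stops larger aperture (brighter).
Net change so far: 2 1/3 stops darker. Offset with the shutter speed: 2.5 → 3.2 → 4 → 5 → 6 → 8 → 10 → 13.

13 s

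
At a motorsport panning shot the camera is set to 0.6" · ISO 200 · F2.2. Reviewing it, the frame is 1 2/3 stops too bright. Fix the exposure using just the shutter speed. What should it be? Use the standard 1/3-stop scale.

1/5s

Overexposed by 1 2/3 stops → need 1 2/3 stops darker.
Shutter speed: 0.6 → 0.5 → 0.4 → 0.3 → 1/4 → 1/5.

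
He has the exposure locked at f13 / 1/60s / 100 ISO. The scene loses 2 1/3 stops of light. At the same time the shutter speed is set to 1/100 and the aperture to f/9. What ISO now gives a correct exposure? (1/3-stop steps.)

ISO 400

Scene light: 2 1/3 stops darker.
Shutter speed: 1/60 → 1/80 → 1/100 — 2/3 stop faster (darker).
Aperture: f/13 → f/11 → f/10 → f/9 — 1 stop larger aperture (brighter).
Net so far: 2 stops darker. ISO: 100 → 125 → 160 → 200 → 250 → 320 → 400.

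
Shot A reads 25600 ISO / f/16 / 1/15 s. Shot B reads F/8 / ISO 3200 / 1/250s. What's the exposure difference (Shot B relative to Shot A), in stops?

Aperture: f/16 → f/11 → f/8 — 2 stops opened up (brighter).
Shutter speed: 1/15 → 1/30 → 1/60 → 1/125 → 1/250 — 4 stops faster (darker).
ISO: 25600 → 12800 → 6400 → 3200 — 3 stops lower (darker).
Net: +2 −4 −3 = −5 stops.

5 stops darker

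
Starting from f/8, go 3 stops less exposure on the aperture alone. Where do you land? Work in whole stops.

Aperture: f/8 → f/11 → f/16 → f/22 — 3 stops stopped down (darker).

f/22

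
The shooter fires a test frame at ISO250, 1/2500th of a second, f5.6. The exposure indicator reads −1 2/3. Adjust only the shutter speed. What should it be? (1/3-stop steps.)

Underexposed by 1 2/3 stops → need 1 2/3 stops brighter.
Shutter speed: 1/2500 → 1/2000 → 1/1600 → 1/1250 → 1/1000 → 1/800.

1/800s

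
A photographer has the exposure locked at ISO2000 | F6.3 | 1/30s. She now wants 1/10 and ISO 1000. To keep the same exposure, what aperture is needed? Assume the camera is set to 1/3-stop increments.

f/8

Shutter speed: 1/30 → 1/25 → 1/20 → 1/15 → 1/13 → 1/10 — 1 2/3 stops longer (brighter).
ISO: 2000 → 1600 → 1250 → 1000 — 1 stop lower (darker).
Net change so far: 2/3 stop brighter. Offset with the aperture: f/6.3 → f/7.1 → f/8.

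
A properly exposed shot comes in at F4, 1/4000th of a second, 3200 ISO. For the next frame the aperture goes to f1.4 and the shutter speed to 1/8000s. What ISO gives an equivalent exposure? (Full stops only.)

ISO 800

Aperture: f/4 → f/2.8 → f/2 → f/1.4 — 3 stops larger aperture (brighter).
Shutter speed: 1/4000 → 1/8000 — 1 stop shorter (darker).
Net change so far: 2 stops brighter. Offset with the ISO: 3200 → 1600 → 800.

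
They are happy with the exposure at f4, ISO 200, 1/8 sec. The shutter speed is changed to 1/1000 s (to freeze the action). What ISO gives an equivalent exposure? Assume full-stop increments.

Shutter speed: 1/8 → 1/15 → 1/30 → 1/60 → 1/125 → 1/250 → 1/500 → 1/1000 — 7 stops faster (darker).
Need 7 stops brighter from the ISO: 200 → 400 → 800 → 1600 → 3200 → 6400 → 12800 → 25600.

ISO 25600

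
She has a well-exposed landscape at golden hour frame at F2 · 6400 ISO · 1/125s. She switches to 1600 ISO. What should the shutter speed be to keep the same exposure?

ISO: 6400 → 3200 → 1600 — 2 stops lower (darker).
Need 2 stops brighter from the shutter speed: 1/125 → 1/60 → 1/30.

1/30s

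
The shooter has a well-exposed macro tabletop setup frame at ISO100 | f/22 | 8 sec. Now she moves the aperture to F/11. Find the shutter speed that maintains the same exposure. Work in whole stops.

Aperture: f/22 → f/16 → f/11 — 2 stops opened up (brighter).
Need 2 stops darker from the shutter speed: 8 → 4 → 2.

2 s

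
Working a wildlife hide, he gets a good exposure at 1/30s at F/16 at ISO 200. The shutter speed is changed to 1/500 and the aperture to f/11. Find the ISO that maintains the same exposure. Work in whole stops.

Shutter speed: 1/30 → 1/60 → 1/125 → 1/250 → 1/500 — 4 stops shorter (darker).
Aperture: f/16 → f/11 — 1 stop opened up (brighter).
Net change so far: 3 stops darker. Offset with the ISO: 200 → 400 → 800 → 1600.

ISO 1600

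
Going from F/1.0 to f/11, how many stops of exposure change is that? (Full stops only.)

7 stops

f/1.0 → f/1.4 → f/2 → f/2.8 → f/4 → f/5.6 → f/8 → f/11 — count the steps: 7 stops.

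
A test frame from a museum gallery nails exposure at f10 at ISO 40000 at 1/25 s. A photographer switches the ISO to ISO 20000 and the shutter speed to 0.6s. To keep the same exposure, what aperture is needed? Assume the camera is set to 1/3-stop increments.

ISO: 40000 → 32000 → 25600 → 20000 — 1 stop dropped (darker).
Shutter speed: 1/25 → 1/20 → 1/15 → 1/13 → 1/10 → 1/8 → 1/6 → 1/5 → 1/4 → 0.3 → 0.4 → 0.5 → 0.6 — 4 stops longer (brighter).
Net change so far: 3 stops brighter. Offset with the aperture: f/10 → f/11 → f/13 → f/14 → f/16 → f/18 → f/20 → f/22 → f/25 → f/29.

f/29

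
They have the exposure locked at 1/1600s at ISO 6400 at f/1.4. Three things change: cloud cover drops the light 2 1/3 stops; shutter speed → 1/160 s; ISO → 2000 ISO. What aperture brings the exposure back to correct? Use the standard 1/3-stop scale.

Scene light: 2 1/3 stops darker.
Shutter speed: 1/1600 → 1/1250 → 1/1000 → 1/800 → 1/640 → 1/500 → 1/400 → 1/320 → 1/250 → 1/200 → 1/160 — 3 1/3 stops slower (brighter).
ISO: 6400 → 5000 → 4000 → 3200 → 2500 → 2000 — 1 2/3 stops lower (darker).
Net so far: 2/3 stop darker. Aperture: f/1.4 → f/1.2 → f/1.1.

f/1.1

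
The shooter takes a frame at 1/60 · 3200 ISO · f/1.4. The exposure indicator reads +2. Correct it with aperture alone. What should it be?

Overexposed by 2 stops → need 2 stops darker.
Aperture: f/1.4 → f/2 → f/2.8.

f/2.8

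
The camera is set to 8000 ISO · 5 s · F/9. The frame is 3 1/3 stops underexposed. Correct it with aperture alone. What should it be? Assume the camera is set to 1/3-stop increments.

Underexposed by 3 1/3 stops → need 3 1/3 stops brighter.
Aperture: f/9 → f/8 → f/7.1 → f/6.3 → f/5.6 → f/5 → f/4.5 → f/4 → f/3.5 → f/3.2 → f/2.8.

f/2.8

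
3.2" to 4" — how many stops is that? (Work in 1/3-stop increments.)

1/3 stop

3.2 → 4 — count the steps: 1 third-stops = 1/3 stop.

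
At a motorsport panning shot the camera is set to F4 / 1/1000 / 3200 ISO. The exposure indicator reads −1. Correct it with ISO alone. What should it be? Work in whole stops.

Underexposed by 1 stop → need 1 stop brighter.
ISO: 3200 → 6400.

ISO 6400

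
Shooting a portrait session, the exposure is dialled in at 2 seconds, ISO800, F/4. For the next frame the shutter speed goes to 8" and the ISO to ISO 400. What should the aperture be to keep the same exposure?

Shutter speed: 2 → 4 → 8 — 2 stops longer (brighter).
ISO: 800 → 400 — 1 stop lower (darker).
Net change so far: 1 stop brighter. Offset with the aperture: f/4 → f/5.6.

f/5.6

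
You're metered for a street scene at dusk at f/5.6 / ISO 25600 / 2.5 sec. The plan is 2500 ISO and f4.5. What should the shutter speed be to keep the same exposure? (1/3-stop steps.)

15 s

ISO: 25600 → 20000 → 16000 → 12800 → 10000 → 8000 → 6400 → 5000 → 4000 → 3200 → 2500 — 3 1/3 stops lower (darker).
Aperture: f/5.6 → f/5 → f/4.5 — 2/3 stop wider (brighter).
Net change so far: 2 2/3 stops darker. Offset with the shutter speed: 2.5 → 3.2 → 4 → 5 → 6 → 8 → 10 → 13 → 15.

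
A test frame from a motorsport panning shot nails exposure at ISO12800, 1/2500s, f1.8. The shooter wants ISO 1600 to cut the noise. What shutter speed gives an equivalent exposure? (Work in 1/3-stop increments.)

1/320s

ISO: 12800 → 10000 → 8000 → 6400 → 5000 → 4000 → 3200 → 2500 → 2000 → 1600 — 3 stops dropped (darker).
Need 3 stops brighter from the shutter speed: 1/2500 → 1/2000 → 1/1600 → 1/1250 → 1/1000 → 1/800 → 1/640 → 1/500 → 1/400 → 1/320.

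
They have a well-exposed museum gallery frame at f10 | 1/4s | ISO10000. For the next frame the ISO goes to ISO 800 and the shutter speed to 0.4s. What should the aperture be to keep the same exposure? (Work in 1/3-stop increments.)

f/3.5

ISO: 10000 → 8000 → 6400 → 5000 → 4000 → 3200 → 2500 → 2000 → 1600 → 1250 → 1000 → 800 — 3 2/3 stops lower (darker).
Shutter speed: 1/4 → 0.3 → 0.4 — 2/3 stop slower (brighter).
Net change so far: 3 stops darker. Offset with the aperture: f/10 → f/9 → f/8 → f/7.1 → f/6.3 → f/5.6 → f/5 → f/4.5 → f/4 → f/3.5.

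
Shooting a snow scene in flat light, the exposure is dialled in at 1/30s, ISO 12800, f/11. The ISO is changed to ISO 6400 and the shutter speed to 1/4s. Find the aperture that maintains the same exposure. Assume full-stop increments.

ISO: 12800 → 6400 — 1 stop lower (darker).
Shutter speed: 1/30 → 1/15 → 1/8 → 1/4 — 3 stops slower (brighter).
Net change so far: 2 stops brighter. Offset with the aperture: f/11 → f/16 → f/22.

f/22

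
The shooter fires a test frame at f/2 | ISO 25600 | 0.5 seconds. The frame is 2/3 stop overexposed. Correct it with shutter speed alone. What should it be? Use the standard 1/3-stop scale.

Overexposed by 2/3 stop → need 2/3 stop darker.
Shutter speed: 0.5 → 0.4 → 0.3.

0.3 s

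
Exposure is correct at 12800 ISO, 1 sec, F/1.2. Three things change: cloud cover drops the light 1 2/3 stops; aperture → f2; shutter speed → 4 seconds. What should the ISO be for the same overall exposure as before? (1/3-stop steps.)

ISO 25600

Scene light: 1 2/3 stops darker.
Aperture: f/1.2 → f/1.4 → f/1.6 → f/1.8 → f/2 — 1 1/3 stops stopped down (darker).
Shutter speed: 1 → 1.3 → 1.6 → 2 → 2.5 → 3.2 → 4 — 2 stops longer (brighter).
Net so far: 1 stop darker. ISO: 12800 → 16000 → 20000 → 25600.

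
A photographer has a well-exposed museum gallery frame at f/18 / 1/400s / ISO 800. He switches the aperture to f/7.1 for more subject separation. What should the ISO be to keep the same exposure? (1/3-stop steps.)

ISO 125

Aperture: f/18 → f/16 → f/14 → f/13 → f/11 → f/10 → f/9 → f/8 → f/7.1 — 2 2/3 stops opened up (brighter).
Need 2 2/3 stops darker from the ISO: 800 → 640 → 500 → 400 → 320 → 250 → 200 → 160 → 125.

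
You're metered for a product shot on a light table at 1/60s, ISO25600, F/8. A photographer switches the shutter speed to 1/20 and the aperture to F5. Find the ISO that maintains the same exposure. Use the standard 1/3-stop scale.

ISO 3200

Shutter speed: 1/60 → 1/50 → 1/40 → 1/30 → 1/25 → 1/20 — 1 2/3 stops slower (brighter).
Aperture: f/8 → f/7.1 → f/6.3 → f/5.6 → f/5 — 1 1/3 stops larger aperture (brighter).
Net change so far: 3 stops brighter. Offset with the ISO: 25600 → 20000 → 16000 → 12800 → 10000 → 8000 → 6400 → 5000 → 4000 → 3200.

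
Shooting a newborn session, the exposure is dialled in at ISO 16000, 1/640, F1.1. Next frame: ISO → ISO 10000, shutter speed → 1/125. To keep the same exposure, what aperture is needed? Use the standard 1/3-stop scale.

ISO: 16000 → 12800 → 10000 — 2/3 stop dropped (darker).
Shutter speed: 1/640 → 1/500 → 1/400 → 1/320 → 1/250 → 1/200 → 1/160 → 1/125 — 2 1/3 stops slower (brighter).
Net change so far: 1 2/3 stops brighter. Offset with the aperture: f/1.1 → f/1.2 → f/1.4 → f/1.6 → f/1.8 → f/2.

f/2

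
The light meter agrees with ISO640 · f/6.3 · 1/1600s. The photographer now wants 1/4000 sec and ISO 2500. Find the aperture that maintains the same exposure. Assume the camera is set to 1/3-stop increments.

Shutter speed: 1/1600 → 1/2000 → 1/2500 → 1/3200 → 1/4000 — 1 1/3 stops faster (darker).
ISO: 640 → 800 → 1000 → 1250 → 1600 → 2000 → 2500 — 2 stops raised (brighter).
Net change so far: 2/3 stop brighter. Offset with the aperture: f/6.3 → f/7.1 → f/8.

f/8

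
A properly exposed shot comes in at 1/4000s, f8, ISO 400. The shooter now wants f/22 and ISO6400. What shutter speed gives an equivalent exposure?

1/8000s

Aperture: f/8 → f/11 → f/16 → f/22 — 3 stops smaller aperture (darker).
ISO: 400 → 800 → 1600 → 3200 → 6400 — 4 stops raised (brighter).
Net change so far: 1 stop brighter. Offset with the shutter speed: 1/4000 → 1/8000.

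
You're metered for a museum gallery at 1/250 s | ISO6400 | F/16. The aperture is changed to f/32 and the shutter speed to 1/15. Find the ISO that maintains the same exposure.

ISO 1600

Aperture: f/16 → f/22 → f/32 — 2 stops narrower (darker).
Shutter speed: 1/250 → 1/125 → 1/60 → 1/30 → 1/15 — 4 stops slower (brighter).
Net change so far: 2 stops brighter. Offset with the ISO: 6400 → 3200 → 1600.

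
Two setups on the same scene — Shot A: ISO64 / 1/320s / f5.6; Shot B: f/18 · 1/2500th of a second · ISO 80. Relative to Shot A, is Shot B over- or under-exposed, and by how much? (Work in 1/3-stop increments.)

6 stops darker

Aperture: f/5.6 → f/6.3 → f/7.1 → f/8 → f/9 → f/10 → f/11 → f/13 → f/14 → f/16 → f/18 — 3 1/3 stops stopped down (darker).
Shutter speed: 1/320 → 1/400 → 1/500 → 1/640 → 1/800 → 1/1000 → 1/1250 → 1/1600 → 1/2000 → 1/2500 — 3 stops faster (darker).
ISO: 64 → 80 — 1/3 stop raised (brighter).
Net: −3 1/3 −3 +1/3 = −6 stops.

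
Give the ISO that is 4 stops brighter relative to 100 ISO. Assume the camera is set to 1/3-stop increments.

ISO: 100 → 125 → 160 → 200 → 250 → 320 → 400 → 500 → 640 → 800 → 1000 → 1250 → 1600 — 4 stops higher (brighter).

ISO 1600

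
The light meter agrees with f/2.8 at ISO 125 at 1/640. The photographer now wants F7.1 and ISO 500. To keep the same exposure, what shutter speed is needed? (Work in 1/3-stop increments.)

Aperture: f/2.8 → f/3.2 → f/3.5 → f/4 → f/4.5 → f/5 → f/5.6 → f/6.3 → f/7.1 — 2 2/3 stops stopped down (darker).
ISO: 125 → 160 → 200 → 250 → 320 → 400 → 500 — 2 stops higher (brighter).
Net change so far: 2/3 stop darker. Offset with the shutter speed: 1/640 → 1/500 → 1/400.

1/400s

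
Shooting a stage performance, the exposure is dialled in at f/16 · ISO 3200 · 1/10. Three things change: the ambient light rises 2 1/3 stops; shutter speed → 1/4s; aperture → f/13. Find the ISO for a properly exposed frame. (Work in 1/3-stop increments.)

Scene light: 2 1/3 stops brighter.
Shutter speed: 1/10 → 1/8 → 1/6 → 1/5 → 1/4 — 1 1/3 stops slower (brighter).
Aperture: f/16 → f/14 → f/13 — 2/3 stop larger aperture (brighter).
Net so far: 4 1/3 stops brighter. ISO: 3200 → 2500 → 2000 → 1600 → 1250 → 1000 → 800 → 640 → 500 → 400 → 320 → 250 → 200 → 160.

ISO 160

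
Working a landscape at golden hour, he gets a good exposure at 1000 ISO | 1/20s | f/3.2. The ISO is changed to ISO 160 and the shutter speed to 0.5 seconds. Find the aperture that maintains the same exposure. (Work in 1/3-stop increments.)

f/4

ISO: 1000 → 800 → 640 → 500 → 400 → 320 → 250 → 200 → 160 — 2 2/3 stops dropped (darker).
Shutter speed: 1/20 → 1/15 → 1/13 → 1/10 → 1/8 → 1/6 → 1/5 → 1/4 → 0.3 → 0.4 → 0.5 — 3 1/3 stops slower (brighter).
Net change so far: 2/3 stop brighter. Offset with the aperture: f/3.2 → f/3.5 → f/4.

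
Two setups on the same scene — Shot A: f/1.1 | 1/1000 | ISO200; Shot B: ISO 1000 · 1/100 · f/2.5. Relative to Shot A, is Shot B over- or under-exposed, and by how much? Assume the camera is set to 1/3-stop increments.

3 1/3 stops brighter

Aperture: f/1.1 → f/1.2 → f/1.4 → f/1.6 → f/1.8 → f/2 → f/2.2 → f/2.5 — 2 1/3 stops stopped down (darker).
Shutter speed: 1/1000 → 1/800 → 1/640 → 1/500 → 1/400 → 1/320 → 1/250 → 1/200 → 1/160 → 1/125 → 1/100 — 3 1/3 stops longer (brighter).
ISO: 200 → 250 → 320 → 400 → 500 → 640 → 800 → 1000 — 2 1/3 stops raised (brighter).
Net: −2 1/3 +3 1/3 +2 1/3 = +3 1/3 stops.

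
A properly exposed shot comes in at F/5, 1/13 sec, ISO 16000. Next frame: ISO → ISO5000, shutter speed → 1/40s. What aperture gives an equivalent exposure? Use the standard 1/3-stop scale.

f/1.6

ISO: 16000 → 12800 → 10000 → 8000 → 6400 → 5000 — 1 2/3 stops dropped (darker).
Shutter speed: 1/13 → 1/15 → 1/20 → 1/25 → 1/30 → 1/40 — 1 2/3 stops shorter (darker).
Net change so far: 3 1/3 stops darker. Offset with the aperture: f/5 → f/4.5 → f/4 → f/3.5 → f/3.2 → f/2.8 → f/2.5 → f/2.2 → f/2 → f/1.8 → f/1.6.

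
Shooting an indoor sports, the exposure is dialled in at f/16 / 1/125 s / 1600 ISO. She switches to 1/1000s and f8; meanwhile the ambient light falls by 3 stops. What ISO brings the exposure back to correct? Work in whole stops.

Scene light: 3 stops darker.
Shutter speed: 1/125 → 1/250 → 1/500 → 1/1000 — 3 stops faster (darker).
Aperture: f/16 → f/11 → f/8 — 2 stops opened up (brighter).
Net so far: 4 stops darker. ISO: 1600 → 3200 → 6400 → 12800 → 25600.

ISO 25600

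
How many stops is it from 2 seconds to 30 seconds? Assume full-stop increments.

2 → 4 → 8 → 15 → 30 — count the steps: 4 stops.

4 stops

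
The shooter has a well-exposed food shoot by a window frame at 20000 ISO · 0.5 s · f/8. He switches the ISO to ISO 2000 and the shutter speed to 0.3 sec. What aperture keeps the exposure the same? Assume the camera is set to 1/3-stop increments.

ISO: 20000 → 16000 → 12800 → 10000 → 8000 → 6400 → 5000 → 4000 → 3200 → 2500 → 2000 — 3 1/3 stops lower (darker).
Shutter speed: 0.5 → 0.4 → 0.3 — 2/3 stop shorter (darker).
Net change so far: 4 stops darker. Offset with the aperture: f/8 → f/7.1 → f/6.3 → f/5.6 → f/5 → f/4.5 → f/4 → f/3.5 → f/3.2 → f/2.8 → f/2.5 → f/2.2 → f/2.

f/2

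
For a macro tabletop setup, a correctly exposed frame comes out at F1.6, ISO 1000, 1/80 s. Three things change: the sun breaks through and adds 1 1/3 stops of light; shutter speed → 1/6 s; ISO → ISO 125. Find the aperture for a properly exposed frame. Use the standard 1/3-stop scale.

f/3.2

Scene light: 1 1/3 stops brighter.
Shutter speed: 1/80 → 1/60 → 1/50 → 1/40 → 1/30 → 1/25 → 1/20 → 1/15 → 1/13 → 1/10 → 1/8 → 1/6 — 3 2/3 stops longer (brighter).
ISO: 1000 → 800 → 640 → 500 → 400 → 320 → 250 → 200 → 160 → 125 — 3 stops lower (darker).
Net so far: 2 stops brighter. Aperture: f/1.6 → f/1.8 → f/2 → f/2.2 → f/2.5 → f/2.8 → f/3.2.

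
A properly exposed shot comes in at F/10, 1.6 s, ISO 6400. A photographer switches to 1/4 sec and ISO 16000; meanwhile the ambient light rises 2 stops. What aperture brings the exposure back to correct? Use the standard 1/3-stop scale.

Scene light: 2 stops brighter.
Shutter speed: 1.6 → 1.3 → 1 → 0.8 → 0.6 → 0.5 → 0.4 → 0.3 → 1/4 — 2 2/3 stops faster (darker).
ISO: 6400 → 8000 → 10000 → 12800 → 16000 — 1 1/3 stops higher (brighter).
Net so far: 2/3 stop brighter. Aperture: f/10 → f/11 → f/13.

f/13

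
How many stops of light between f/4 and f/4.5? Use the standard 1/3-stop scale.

f/4 → f/4.5 — count the steps: 1 third-stops = 1/3 stop.

1/3 stop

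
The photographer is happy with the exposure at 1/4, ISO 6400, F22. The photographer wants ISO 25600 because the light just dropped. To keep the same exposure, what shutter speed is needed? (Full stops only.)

1/15s

ISO: 6400 → 12800 → 25600 — 2 stops raised (brighter).
Need 2 stops darker from the shutter speed: 1/4 → 1/8 → 1/15.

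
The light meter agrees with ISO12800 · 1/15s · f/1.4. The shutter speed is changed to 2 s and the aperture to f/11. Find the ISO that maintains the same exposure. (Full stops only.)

Shutter speed: 1/15 → 1/8 → 1/4 → 1/2 → 1 → 2 — 5 stops longer (brighter).
Aperture: f/1.4 → f/2 → f/2.8 → f/4 → f/5.6 → f/8 → f/11 — 6 stops stopped down (darker).
Net change so far: 1 stop darker. Offset with the ISO: 12800 → 25600.

ISO 25600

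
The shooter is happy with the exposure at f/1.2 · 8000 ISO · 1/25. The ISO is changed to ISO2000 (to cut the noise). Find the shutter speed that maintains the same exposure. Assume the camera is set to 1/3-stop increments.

1/6s

ISO: 8000 → 6400 → 5000 → 4000 → 3200 → 2500 → 2000 — 2 stops lower (darker).
Need 2 stops brighter from the shutter speed: 1/25 → 1/20 → 1/15 → 1/13 → 1/10 → 1/8 → 1/6.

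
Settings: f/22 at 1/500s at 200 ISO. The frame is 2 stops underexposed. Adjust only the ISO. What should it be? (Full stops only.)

ISO 800

Underexposed by 2 stops → need 2 stops brighter.
ISO: 200 → 400 → 800.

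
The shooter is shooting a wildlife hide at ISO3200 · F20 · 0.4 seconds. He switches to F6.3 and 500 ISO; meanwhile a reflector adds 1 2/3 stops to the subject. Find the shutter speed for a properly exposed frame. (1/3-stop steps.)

1/13s

Scene light: 1 2/3 stops brighter.
Aperture: f/20 → f/18 → f/16 → f/14 → f/13 → f/11 → f/10 → f/9 → f/8 → f/7.1 → f/6.3 — 3 1/3 stops wider (brighter).
ISO: 3200 → 2500 → 2000 → 1600 → 1250 → 1000 → 800 → 640 → 500 — 2 2/3 stops lower (darker).
Net so far: 2 1/3 stops brighter. Shutter speed: 0.4 → 0.3 → 1/4 → 1/5 → 1/6 → 1/8 → 1/10 → 1/13.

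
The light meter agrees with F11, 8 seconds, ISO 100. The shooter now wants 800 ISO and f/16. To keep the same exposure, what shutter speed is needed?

ISO: 100 → 200 → 400 → 800 — 3 stops raised (brighter).
Aperture: f/11 → f/16 — 1 stop stopped down (darker).
Net change so far: 2 stops brighter. Offset with the shutter speed: 8 → 4 → 2.

2 s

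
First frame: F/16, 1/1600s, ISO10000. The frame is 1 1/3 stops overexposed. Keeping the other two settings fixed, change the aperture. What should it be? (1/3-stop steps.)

Overexposed by 1 1/3 stops → need 1 1/3 stops darker.
Aperture: f/16 → f/18 → f/20 → f/22 → f/25.

f/25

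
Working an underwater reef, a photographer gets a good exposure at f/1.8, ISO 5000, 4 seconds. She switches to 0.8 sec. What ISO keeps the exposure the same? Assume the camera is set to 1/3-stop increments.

ISO 25600

Shutter speed: 4 → 3.2 → 2.5 → 2 → 1.6 → 1.3 → 1 → 0.8 — 2 1/3 stops shorter (darker).
Need 2 1/3 stops brighter from the ISO: 5000 → 6400 → 8000 → 10000 → 12800 → 16000 → 20000 → 25600.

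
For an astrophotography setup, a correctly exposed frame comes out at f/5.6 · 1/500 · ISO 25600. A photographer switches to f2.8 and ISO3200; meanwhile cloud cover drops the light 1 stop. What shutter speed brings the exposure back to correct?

1/125s

Scene light: 1 stop darker.
Aperture: f/5.6 → f/4 → f/2.8 — 2 stops wider (brighter).
ISO: 25600 → 12800 → 6400 → 3200 — 3 stops dropped (darker).
Net so far: 2 stops darker. Shutter speed: 1/500 → 1/250 → 1/125.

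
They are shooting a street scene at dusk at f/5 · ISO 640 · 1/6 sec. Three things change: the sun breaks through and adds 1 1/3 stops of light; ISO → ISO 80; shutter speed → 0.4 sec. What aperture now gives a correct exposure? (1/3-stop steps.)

Scene light: 1 1/3 stops brighter.
ISO: 640 → 500 → 400 → 320 → 250 → 200 → 160 → 125 → 100 → 80 — 3 stops dropped (darker).
Shutter speed: 1/6 → 1/5 → 1/4 → 0.3 → 0.4 — 1 1/3 stops longer (brighter).
Net so far: 1/3 stop darker. Aperture: f/5 → f/4.5.

f/4.5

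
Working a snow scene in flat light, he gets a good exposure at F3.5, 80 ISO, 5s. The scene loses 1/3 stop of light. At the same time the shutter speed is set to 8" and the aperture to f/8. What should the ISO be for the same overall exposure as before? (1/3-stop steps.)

Scene light: 1/3 stop darker.
Shutter speed: 5 → 6 → 8 — 2/3 stop longer (brighter).
Aperture: f/3.5 → f/4 → f/4.5 → f/5 → f/5.6 → f/6.3 → f/7.1 → f/8 — 2 1/3 stops smaller aperture (darker).
Net so far: 2 stops darker. ISO: 80 → 100 → 125 → 160 → 200 → 250 → 320.

ISO 320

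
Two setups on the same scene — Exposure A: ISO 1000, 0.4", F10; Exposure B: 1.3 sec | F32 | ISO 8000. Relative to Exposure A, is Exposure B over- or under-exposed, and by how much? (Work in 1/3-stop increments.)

1 1/3 stops brighter

Aperture: f/10 → f/11 → f/13 → f/14 → f/16 → f/18 → f/20 → f/22 → f/25 → f/29 → f/32 — 3 1/3 stops stopped down (darker).
Shutter speed: 0.4 → 0.5 → 0.6 → 0.8 → 1 → 1.3 — 1 2/3 stops longer (brighter).
ISO: 1000 → 1250 → 1600 → 2000 → 2500 → 3200 → 4000 → 5000 → 6400 → 8000 — 3 stops higher (brighter).
Net: −3 1/3 +1 2/3 +3 = +1 1/3 stops.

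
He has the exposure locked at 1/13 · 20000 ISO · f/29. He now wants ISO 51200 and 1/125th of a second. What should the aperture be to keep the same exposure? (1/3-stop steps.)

ISO: 20000 → 25600 → 32000 → 40000 → 51200 — 1 1/3 stops raised (brighter).
Shutter speed: 1/13 → 1/15 → 1/20 → 1/25 → 1/30 → 1/40 → 1/50 → 1/60 → 1/80 → 1/100 → 1/125 — 3 1/3 stops shorter (darker).
Net change so far: 2 stops darker. Offset with the aperture: f/29 → f/25 → f/22 → f/20 → f/18 → f/16 → f/14.

f/14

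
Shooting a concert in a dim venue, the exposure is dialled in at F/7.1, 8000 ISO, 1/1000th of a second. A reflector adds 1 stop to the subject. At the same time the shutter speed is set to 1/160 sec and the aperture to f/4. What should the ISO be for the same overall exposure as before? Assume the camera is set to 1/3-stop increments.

ISO 200

Scene light: 1 stop brighter.
Shutter speed: 1/1000 → 1/800 → 1/640 → 1/500 → 1/400 → 1/320 → 1/250 → 1/200 → 1/160 — 2 2/3 stops longer (brighter).
Aperture: f/7.1 → f/6.3 → f/5.6 → f/5 → f/4.5 → f/4 — 1 2/3 stops wider (brighter).
Net so far: 5 1/3 stops brighter. ISO: 8000 → 6400 → 5000 → 4000 → 3200 → 2500 → 2000 → 1600 → 1250 → 1000 → 800 → 640 → 500 → 400 → 320 → 250 → 200.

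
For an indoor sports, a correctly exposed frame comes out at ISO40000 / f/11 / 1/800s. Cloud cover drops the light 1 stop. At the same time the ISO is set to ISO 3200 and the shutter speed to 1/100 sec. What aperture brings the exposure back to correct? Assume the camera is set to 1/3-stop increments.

Scene light: 1 stop darker.
ISO: 40000 → 32000 → 25600 → 20000 → 16000 → 12800 → 10000 → 8000 → 6400 → 5000 → 4000 → 3200 — 3 2/3 stops dropped (darker).
Shutter speed: 1/800 → 1/640 → 1/500 → 1/400 → 1/320 → 1/250 → 1/200 → 1/160 → 1/125 → 1/100 — 3 stops longer (brighter).
Net so far: 1 2/3 stops darker. Aperture: f/11 → f/10 → f/9 → f/8 → f/7.1 → f/6.3.

f/6.3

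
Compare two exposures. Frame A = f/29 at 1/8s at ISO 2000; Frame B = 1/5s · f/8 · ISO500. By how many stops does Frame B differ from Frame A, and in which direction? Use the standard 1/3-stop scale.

2 1/3 stops brighter

Aperture: f/29 → f/25 → f/22 → f/20 → f/18 → f/16 → f/14 → f/13 → f/11 → f/10 → f/9 → f/8 — 3 2/3 stops wider (brighter).
Shutter speed: 1/8 → 1/6 → 1/5 — 2/3 stop longer (brighter).
ISO: 2000 → 1600 → 1250 → 1000 → 800 → 640 → 500 — 2 stops lower (darker).
Net: +3 2/3 +2/3 −2 = +2 1/3 stops.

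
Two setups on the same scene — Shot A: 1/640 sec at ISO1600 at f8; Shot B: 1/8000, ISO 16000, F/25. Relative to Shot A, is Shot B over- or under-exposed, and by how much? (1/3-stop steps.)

Aperture: f/8 → f/9 → f/10 → f/11 → f/13 → f/14 → f/16 → f/18 → f/20 → f/22 → f/25 — 3 1/3 stops narrower (darker).
Shutter speed: 1/640 → 1/800 → 1/1000 → 1/1250 → 1/1600 → 1/2000 → 1/2500 → 1/3200 → 1/4000 → 1/5000 → 1/6400 → 1/8000 — 3 2/3 stops shorter (darker).
ISO: 1600 → 2000 → 2500 → 3200 → 4000 → 5000 → 6400 → 8000 → 10000 → 12800 → 16000 — 3 1/3 stops raised (brighter).
Net: −3 1/3 −3 2/3 +3 1/3 = −3 2/3 stops.

3 2/3 stops darker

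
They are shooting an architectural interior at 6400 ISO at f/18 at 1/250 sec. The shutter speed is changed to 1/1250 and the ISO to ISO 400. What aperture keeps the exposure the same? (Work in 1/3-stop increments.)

f/2

Shutter speed: 1/250 → 1/320 → 1/400 → 1/500 → 1/640 → 1/800 → 1/1000 → 1/1250 — 2 1/3 stops faster (darker).
ISO: 6400 → 5000 → 4000 → 3200 → 2500 → 2000 → 1600 → 1250 → 1000 → 800 → 640 → 500 → 400 — 4 stops dropped (darker).
Net change so far: 6 1/3 stops darker. Offset with the aperture: f/18 → f/16 → f/14 → f/13 → f/11 → f/10 → f/9 → f/8 → f/7.1 → f/6.3 → f/5.6 → f/5 → f/4.5 → f/4 → f/3.5 → f/3.2 → f/2.8 → f/2.5 → f/2.2 → f/2.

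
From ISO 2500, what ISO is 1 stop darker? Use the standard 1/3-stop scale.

ISO 1250

ISO: 2500 → 2000 → 1600 → 1250 — 1 stop dropped (darker).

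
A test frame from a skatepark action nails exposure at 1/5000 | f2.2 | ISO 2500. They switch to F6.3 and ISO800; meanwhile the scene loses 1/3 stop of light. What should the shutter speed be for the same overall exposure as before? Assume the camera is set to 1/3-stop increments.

Scene light: 1/3 stop darker.
Aperture: f/2.2 → f/2.5 → f/2.8 → f/3.2 → f/3.5 → f/4 → f/4.5 → f/5 → f/5.6 → f/6.3 — 3 stops smaller aperture (darker).
ISO: 2500 → 2000 → 1600 → 1250 → 1000 → 800 — 1 2/3 stops dropped (darker).
Net so far: 5 stops darker. Shutter speed: 1/5000 → 1/4000 → 1/3200 → 1/2500 → 1/2000 → 1/1600 → 1/1250 → 1/1000 → 1/800 → 1/640 → 1/500 → 1/400 → 1/320 → 1/250 → 1/200 → 1/160.

1/160s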